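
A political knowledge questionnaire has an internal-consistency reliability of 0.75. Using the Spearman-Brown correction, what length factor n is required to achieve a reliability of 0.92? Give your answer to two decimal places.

n = 0.92 × (1 − 0.75) / [ 0.75 × (1 − 0.92) ]
  = 0.2300 / 0.0600 = 3.8333

3.83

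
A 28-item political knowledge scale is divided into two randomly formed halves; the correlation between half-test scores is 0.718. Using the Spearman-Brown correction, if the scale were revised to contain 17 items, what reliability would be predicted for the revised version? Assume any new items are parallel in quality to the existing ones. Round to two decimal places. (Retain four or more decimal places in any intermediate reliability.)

Spearman-Brown correction (n = 2): r_full = 2·0.718/(1 + 0.718) = 0.8359
Length factor from 28 to 17 items: n = 17/28 = 0.6071
r_new = n·r_full / (1 + (n − 1)·r_full) = 0.5075 / 0.6716 ≈ 0.7557

0.76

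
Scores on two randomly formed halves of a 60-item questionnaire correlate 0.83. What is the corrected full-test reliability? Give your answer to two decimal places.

0.91

r_full = 2(0.83) / (1 + 0.83)
r_full = 1.6600 / 1.8300 ≈ 0.9071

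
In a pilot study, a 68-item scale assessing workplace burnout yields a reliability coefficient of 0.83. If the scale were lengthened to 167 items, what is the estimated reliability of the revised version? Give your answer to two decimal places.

0.92

Length ratio n = 167/68 = 2.4559
r_new = (2.4559 × 0.83) / (1 + (2.4559 − 1) × 0.83)
     = 2.0384 / 2.2084 = 0.9230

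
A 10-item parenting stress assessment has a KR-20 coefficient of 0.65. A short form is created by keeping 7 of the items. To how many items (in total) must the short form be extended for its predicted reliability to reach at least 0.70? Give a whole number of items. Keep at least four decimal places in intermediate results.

13

Short-form reliability: n = 7/10 = 0.7000; r_7 = n·r/(1+(n−1)r) ≈ 0.5652
Then solve for n' with r_old = 0.5652, r_target = 0.70: n' = 0.70(1 − 0.5652)/[0.5652(1 − 0.70)] = 1.7950
Total items = 1.7950 × 7 = 12.56, rounded up to 13.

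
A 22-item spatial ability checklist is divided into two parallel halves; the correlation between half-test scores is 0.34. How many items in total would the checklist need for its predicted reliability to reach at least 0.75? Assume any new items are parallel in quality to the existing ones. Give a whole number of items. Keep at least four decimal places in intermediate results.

Corrected full-test reliability: r_full = 2 × 0.34 / (1 + 0.34) ≈ 0.5075
Solve Spearman-Brown for n: n = 0.75(1 − 0.5075) / [0.5075(1 − 0.75)] = 2.9113
Items = 2.9113 × 22 ≈ 64.05 → 65

65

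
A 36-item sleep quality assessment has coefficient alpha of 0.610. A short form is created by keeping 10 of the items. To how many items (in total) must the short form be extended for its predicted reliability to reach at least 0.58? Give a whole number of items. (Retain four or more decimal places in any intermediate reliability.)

First, r for the 10-item form: n = 10/36 = 0.2778, so r_10 = 0.2778·0.610/(1 + (0.2778 − 1)·0.610) = 0.3029
Length factor from the short form to reach 0.58: n' = 0.58(1 − 0.3029) / [0.3029(1 − 0.58)] ≈ 3.1782
Items = 3.1782 × 10 ≈ 31.78 → 32

32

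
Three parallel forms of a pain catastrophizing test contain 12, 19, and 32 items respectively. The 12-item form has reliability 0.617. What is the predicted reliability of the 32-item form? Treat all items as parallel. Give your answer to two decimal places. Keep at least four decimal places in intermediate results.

0.81

The 19-item form is not needed; work directly from the 12-item form with n = 32/12 = 2.6667.
r_{32} = n·r / (1 + (n − 1)·r) = 1.6454 / 2.0284 ≈ 0.8112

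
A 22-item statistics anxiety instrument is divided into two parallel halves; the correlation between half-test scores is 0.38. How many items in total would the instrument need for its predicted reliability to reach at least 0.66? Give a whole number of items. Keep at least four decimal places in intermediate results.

35

r_full = 2(0.38)/(1 + 0.38) = 0.5507
Solve Spearman-Brown for n: n = 0.66(1 − 0.5507) / [0.5507(1 − 0.66)] = 1.5837
Items = 1.5837 × 22 ≈ 34.84 → 35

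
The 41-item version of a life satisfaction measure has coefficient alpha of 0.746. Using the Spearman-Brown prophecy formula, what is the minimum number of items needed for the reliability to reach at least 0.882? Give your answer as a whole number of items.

105

Rearranging the Spearman-Brown formula for n,
n = r_target (1 − r_old) / [ r_old (1 − r_target) ]
n = 0.882(1 − 0.746) / [0.746(1 − 0.882)]
  = 0.224028 / 0.088028 = 2.5450
So the test needs 2.5450 × 41 ≈ 104.34 items; rounding up, 105.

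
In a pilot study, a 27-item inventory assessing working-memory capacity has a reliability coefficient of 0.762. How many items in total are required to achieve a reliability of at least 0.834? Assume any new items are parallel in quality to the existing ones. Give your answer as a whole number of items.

Invert Spearman-Brown to solve for n:
n = r*(1 − r) / [ r (1 − r*) ]
n = 0.834(1 − 0.762) / [0.762(1 − 0.834)]
n = 0.198492 / 0.126492 ≈ 1.5692
So the test needs 1.5692 × 27 ≈ 42.37 items; rounding up, 43.

43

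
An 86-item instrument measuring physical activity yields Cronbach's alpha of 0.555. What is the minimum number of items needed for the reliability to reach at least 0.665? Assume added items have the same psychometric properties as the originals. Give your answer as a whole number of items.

n = 0.665(1 − 0.555) / [0.555(1 − 0.665)]
  = 0.295925 / 0.185925 = 1.5916
1.5916 × 86 = 136.88 → 137 items

137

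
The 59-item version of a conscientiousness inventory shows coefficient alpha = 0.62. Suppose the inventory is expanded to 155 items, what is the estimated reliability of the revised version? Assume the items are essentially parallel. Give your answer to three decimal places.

Length ratio n = 155/59 = 2.6271
r_new = (2.6271 × 0.62) / (1 + (2.6271 − 1) × 0.62)
r_new = 1.6288 / 2.0088 ≈ 0.8108

0.811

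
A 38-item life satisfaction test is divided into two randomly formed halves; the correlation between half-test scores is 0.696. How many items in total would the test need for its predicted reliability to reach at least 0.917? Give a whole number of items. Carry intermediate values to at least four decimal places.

r_full = 2(0.696)/(1 + 0.696) = 0.8208
n = r_tgt(1 − r_full) / [r_full(1 − r_tgt)] = 0.917 × 0.1792 / (0.8208 × 0.083) ≈ 2.4121
Required items = 2.4121 × 38 = 91.66, so 92 items.

92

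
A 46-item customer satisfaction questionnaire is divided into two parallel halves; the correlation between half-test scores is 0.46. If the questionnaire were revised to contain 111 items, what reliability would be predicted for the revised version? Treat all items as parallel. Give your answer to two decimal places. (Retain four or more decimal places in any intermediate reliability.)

First correct the split-half correlation to full-test reliability: r_full = 2 × 0.46 / (1 + 0.46) ≈ 0.6301
Length factor from 46 to 111 items: n = 111/46 = 2.4130
r_new = n·r_full / (1 + (n − 1)·r_full) = 1.5204 / 1.8903 ≈ 0.8043

0.80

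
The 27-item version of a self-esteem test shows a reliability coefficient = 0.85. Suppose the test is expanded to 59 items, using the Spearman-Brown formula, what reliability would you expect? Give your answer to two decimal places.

0.93

n = 59/27 = 2.1852
Spearman-Brown: r_new = n·r / (1 + (n − 1)·r)
r_new = 2.1852·0.85 / [1 + (2.1852 − 1)·0.85]
     = 1.8574 / 2.0074 = 0.9253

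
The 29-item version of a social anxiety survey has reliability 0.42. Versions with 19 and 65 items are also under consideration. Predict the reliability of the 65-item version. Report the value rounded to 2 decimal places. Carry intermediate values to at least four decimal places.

0.62

Only the ratio of lengths matters: n = 65/29 = 2.2414
r_{65} = n·r / (1 + (n − 1)·r) = 0.9414 / 1.5214 ≈ 0.6188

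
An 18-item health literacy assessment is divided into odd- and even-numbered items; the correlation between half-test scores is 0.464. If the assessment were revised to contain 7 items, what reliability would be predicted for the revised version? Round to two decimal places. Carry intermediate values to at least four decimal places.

First correct the split-half correlation to full-test reliability: r_full = 2 × 0.464 / (1 + 0.464) ≈ 0.6339
Length factor from 18 to 7 items: n = 7/18 = 0.3889
r_new = n·r_full / (1 + (n − 1)·r_full) = 0.2465 / 0.6126 ≈ 0.4024

0.40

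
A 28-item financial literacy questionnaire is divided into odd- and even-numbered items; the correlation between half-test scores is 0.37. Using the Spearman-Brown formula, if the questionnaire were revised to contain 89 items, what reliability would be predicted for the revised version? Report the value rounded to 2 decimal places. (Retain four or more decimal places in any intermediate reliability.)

0.79

First correct the split-half correlation to full-test reliability: r_full = 2 × 0.37 / (1 + 0.37) ≈ 0.5401
Then adjust to 89 items: n = 89/28 = 3.1786
r_new = n·r_full / (1 + (n − 1)·r_full) = 1.7168 / 2.1767 ≈ 0.7887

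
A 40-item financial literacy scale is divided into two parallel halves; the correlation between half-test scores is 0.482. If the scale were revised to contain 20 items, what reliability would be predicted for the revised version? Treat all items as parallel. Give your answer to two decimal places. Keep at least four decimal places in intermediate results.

0.48

First correct the split-half correlation to full-test reliability: r_full = 2 × 0.482 / (1 + 0.482) ≈ 0.6505
Then adjust to 20 items: n = 20/40 = 0.5000
r_new = n·r_full / (1 + (n − 1)·r_full) = 0.3252 / 0.6747 ≈ 0.4820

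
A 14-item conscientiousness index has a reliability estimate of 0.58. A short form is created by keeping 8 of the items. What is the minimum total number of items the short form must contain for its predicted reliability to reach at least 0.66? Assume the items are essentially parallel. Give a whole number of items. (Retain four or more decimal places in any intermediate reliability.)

20

First, r for the 8-item form: n = 8/14 = 0.5714, so r_8 = 0.5714·0.58/(1 + (0.5714 − 1)·0.58) = 0.4411
Then solve for n' with r_old = 0.4411, r_target = 0.66: n' = 0.66(1 − 0.4411)/[0.4411(1 − 0.66)] = 2.4596
Items = 2.4596 × 8 ≈ 19.68 → 20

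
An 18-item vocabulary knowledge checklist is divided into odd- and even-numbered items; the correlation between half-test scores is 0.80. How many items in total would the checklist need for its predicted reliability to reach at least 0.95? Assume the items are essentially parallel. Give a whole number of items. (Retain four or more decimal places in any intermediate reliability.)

Corrected full-test reliability: r_full = 2 × 0.80 / (1 + 0.80) ≈ 0.8889
Solve Spearman-Brown for n: n = 0.95(1 − 0.8889) / [0.8889(1 − 0.95)] = 2.3747
Required items = 2.3747 × 18 = 42.74, so 43 items.

43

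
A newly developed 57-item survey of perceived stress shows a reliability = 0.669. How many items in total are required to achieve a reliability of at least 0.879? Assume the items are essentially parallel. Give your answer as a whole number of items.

Invert Spearman-Brown to solve for n:
n = r*(1 − r) / [ r (1 − r*) ]
n = 0.879 × (1 − 0.669) / [ 0.669 × (1 − 0.879) ]
n = 0.290949 / 0.080949 ≈ 3.5942
Items needed = n × 57 = 3.5942 × 57 ≈ 204.87 → round up to 205

205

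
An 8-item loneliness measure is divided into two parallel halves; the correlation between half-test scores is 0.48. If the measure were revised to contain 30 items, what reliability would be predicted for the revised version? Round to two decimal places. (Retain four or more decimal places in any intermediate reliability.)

Spearman-Brown correction (n = 2): r_full = 2·0.48/(1 + 0.48) = 0.6486
Length factor from 8 to 30 items: n = 30/8 = 3.7500
r_new = n·r_full / (1 + (n − 1)·r_full) = 2.4322 / 2.7836 ≈ 0.8738

0.87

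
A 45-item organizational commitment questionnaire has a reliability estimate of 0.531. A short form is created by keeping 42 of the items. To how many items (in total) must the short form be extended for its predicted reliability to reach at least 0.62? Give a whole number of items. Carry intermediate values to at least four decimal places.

Short-form reliability: n = 42/45 = 0.9333; r_42 = n·r/(1+(n−1)r) ≈ 0.5138
Length factor from the short form to reach 0.62: n' = 0.62(1 − 0.5138) / [0.5138(1 − 0.62)] ≈ 1.5439
Items = 1.5439 × 42 ≈ 64.84 → 65

65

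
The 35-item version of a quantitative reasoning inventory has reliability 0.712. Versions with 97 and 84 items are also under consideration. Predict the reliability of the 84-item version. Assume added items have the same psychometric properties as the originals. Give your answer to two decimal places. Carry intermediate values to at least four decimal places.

The 97-item form is not needed; work directly from the 35-item form with n = 84/35 = 2.4000.
r_{84} = n·r / (1 + (n − 1)·r) = 1.7088 / 1.9968 ≈ 0.8558

0.86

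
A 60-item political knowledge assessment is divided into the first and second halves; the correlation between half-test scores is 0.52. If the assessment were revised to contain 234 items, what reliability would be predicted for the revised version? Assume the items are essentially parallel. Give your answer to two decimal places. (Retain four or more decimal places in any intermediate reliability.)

Full-test reliability from the split-half r: r_full = 2(0.52)/(1 + 0.52) = 0.6842
Then adjust to 234 items: n = 234/60 = 3.9000
r_new = n·r_full / (1 + (n − 1)·r_full) = 2.6684 / 2.9842 ≈ 0.8942

0.89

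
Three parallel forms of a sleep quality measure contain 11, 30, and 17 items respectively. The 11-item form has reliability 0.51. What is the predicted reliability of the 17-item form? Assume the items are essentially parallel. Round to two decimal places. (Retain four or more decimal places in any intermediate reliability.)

The 30-item form is not needed; work directly from the 11-item form with n = 17/11 = 1.5455.
r_{17} = n·r / (1 + (n − 1)·r) = 0.7882 / 1.2782 ≈ 0.6166

0.62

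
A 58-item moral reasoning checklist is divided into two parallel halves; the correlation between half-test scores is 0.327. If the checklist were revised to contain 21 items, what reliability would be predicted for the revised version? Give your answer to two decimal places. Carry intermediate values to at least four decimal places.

Full-test reliability from the split-half r: r_full = 2(0.327)/(1 + 0.327) = 0.4928
Then adjust to 21 items: n = 21/58 = 0.3621
r_new = n·r_full / (1 + (n − 1)·r_full) = 0.1784 / 0.6856 ≈ 0.2602

0.26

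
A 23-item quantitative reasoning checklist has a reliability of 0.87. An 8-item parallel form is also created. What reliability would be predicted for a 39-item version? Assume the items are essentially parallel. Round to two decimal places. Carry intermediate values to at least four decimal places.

0.92

Only the ratio of lengths matters: n = 39/23 = 1.6957
r_{39} = n·r / (1 + (n − 1)·r) = 1.4753 / 1.6053 ≈ 0.9190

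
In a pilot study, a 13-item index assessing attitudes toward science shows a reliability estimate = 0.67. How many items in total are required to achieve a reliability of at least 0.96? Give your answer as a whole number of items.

154

Invert Spearman-Brown to solve for n:
n = r*(1 − r) / [ r (1 − r*) ]
n = 0.96 × (1 − 0.67) / [ 0.67 × (1 − 0.96) ]
  = 0.3168 / 0.0268 = 11.8209
11.8209 × 13 = 153.67 → 154 items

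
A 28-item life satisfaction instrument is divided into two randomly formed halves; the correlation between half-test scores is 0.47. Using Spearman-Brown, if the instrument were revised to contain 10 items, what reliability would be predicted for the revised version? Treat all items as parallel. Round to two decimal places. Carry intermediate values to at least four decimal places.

0.39

Full-test reliability from the split-half r: r_full = 2(0.47)/(1 + 0.47) = 0.6395
Then adjust to 10 items: n = 10/28 = 0.3571
r_new = n·r_full / (1 + (n − 1)·r_full) = 0.2284 / 0.5889 ≈ 0.3878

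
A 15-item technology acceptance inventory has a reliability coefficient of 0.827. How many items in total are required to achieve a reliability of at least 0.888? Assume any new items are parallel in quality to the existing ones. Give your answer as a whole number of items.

Spearman-Brown solved for the length factor n:
n = r_target (1 − r_old) / [ r_old (1 − r_target) ]
n = [0.888 × 0.173] / [0.827 × 0.112]
n = 0.153624 / 0.092624 ≈ 1.6586
So the test needs 1.6586 × 15 ≈ 24.88 items; rounding up, 25.

25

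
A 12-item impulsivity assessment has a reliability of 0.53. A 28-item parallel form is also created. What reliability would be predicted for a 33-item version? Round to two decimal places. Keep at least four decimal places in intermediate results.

The 28-item form is not needed; work directly from the 12-item form with n = 33/12 = 2.7500.
r_{33} = n·r / (1 + (n − 1)·r) = 1.4575 / 1.9275 ≈ 0.7562

0.76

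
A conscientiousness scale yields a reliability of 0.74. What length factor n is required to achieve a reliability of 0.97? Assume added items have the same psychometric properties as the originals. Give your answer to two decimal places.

n = [0.97 × 0.26] / [0.74 × 0.03]
n = 0.2522 / 0.0222 ≈ 11.3604

11.36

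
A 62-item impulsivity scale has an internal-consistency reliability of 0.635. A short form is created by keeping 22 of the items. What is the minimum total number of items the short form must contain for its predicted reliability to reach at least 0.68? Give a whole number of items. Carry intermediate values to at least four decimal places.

Short-form reliability: n = 22/62 = 0.3548; r_22 = n·r/(1+(n−1)r) ≈ 0.3817
Length factor from the short form to reach 0.68: n' = 0.68(1 − 0.3817) / [0.3817(1 − 0.68)] ≈ 3.4422
Items = 3.4422 × 22 ≈ 75.73 → 76

76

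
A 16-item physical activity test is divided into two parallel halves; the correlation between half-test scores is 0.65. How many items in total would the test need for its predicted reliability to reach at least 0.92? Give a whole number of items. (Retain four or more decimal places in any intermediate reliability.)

r_full = 2(0.65)/(1 + 0.65) = 0.7879
Solve Spearman-Brown for n: n = 0.92(1 − 0.7879) / [0.7879(1 − 0.92)] = 3.0958
Required items = 3.0958 × 16 = 49.53, so 50 items.

50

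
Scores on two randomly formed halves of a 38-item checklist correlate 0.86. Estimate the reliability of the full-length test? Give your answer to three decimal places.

Each half is half the length of the full test, so the full test is n = 2 times a half.
r_full = 2(0.86) / (1 + 0.86)
       = 1.7200 / 1.8600 = 0.9247

0.925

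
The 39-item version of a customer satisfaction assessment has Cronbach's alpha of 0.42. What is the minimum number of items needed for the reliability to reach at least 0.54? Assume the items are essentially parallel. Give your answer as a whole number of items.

Spearman-Brown solved for the length factor n:
n = r_target (1 − r_old) / [ r_old (1 − r_target) ]
n = 0.54 × (1 − 0.42) / [ 0.42 × (1 − 0.54) ]
n = 0.3132 / 0.1932 ≈ 1.6211
1.6211 × 39 = 63.22 → 64 items

64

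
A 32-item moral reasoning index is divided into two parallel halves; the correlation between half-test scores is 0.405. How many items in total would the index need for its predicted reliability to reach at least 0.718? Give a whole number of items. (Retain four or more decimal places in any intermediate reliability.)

Corrected full-test reliability: r_full = 2 × 0.405 / (1 + 0.405) ≈ 0.5765
n = r_tgt(1 − r_full) / [r_full(1 − r_tgt)] = 0.718 × 0.4235 / (0.5765 × 0.282) ≈ 1.8704
Required items = 1.8704 × 32 = 59.85, so 60 items.

60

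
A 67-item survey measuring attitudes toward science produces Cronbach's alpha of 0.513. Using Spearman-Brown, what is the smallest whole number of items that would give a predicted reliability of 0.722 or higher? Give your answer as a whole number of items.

n = [0.722 × 0.487] / [0.513 × 0.278]
  = 0.351614 / 0.142614 = 2.4655
So the test needs 2.4655 × 67 ≈ 165.19 items; rounding up, 166.

166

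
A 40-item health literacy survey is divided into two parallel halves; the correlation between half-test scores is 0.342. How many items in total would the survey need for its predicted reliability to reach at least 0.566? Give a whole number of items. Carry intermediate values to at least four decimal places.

51

Corrected full-test reliability: r_full = 2 × 0.342 / (1 + 0.342) ≈ 0.5097
Solve Spearman-Brown for n: n = 0.566(1 − 0.5097) / [0.5097(1 − 0.566)] = 1.2545
Items = 1.2545 × 40 ≈ 50.18 → 51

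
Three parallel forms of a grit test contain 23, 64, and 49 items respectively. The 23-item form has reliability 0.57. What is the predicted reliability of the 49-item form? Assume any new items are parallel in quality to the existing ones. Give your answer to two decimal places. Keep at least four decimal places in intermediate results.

0.74

The 64-item form is not needed; work directly from the 23-item form with n = 49/23 = 2.1304.
r_{49} = n·r / (1 + (n − 1)·r) = 1.2143 / 1.6443 ≈ 0.7385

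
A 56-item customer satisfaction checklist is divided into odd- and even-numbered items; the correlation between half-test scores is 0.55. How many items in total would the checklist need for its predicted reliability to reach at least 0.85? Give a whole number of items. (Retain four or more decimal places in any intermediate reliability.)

Corrected full-test reliability: r_full = 2 × 0.55 / (1 + 0.55) ≈ 0.7097
Solve Spearman-Brown for n: n = 0.85(1 − 0.7097) / [0.7097(1 − 0.85)] = 2.3179
Required items = 2.3179 × 56 = 129.80, so 130 items.

130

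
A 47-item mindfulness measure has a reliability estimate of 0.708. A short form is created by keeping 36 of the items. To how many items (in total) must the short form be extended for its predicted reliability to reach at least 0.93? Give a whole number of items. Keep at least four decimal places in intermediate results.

258

First, r for the 36-item form: n = 36/47 = 0.7660, so r_36 = 0.7660·0.708/(1 + (0.7660 − 1)·0.708) = 0.6500
Then solve for n' with r_old = 0.6500, r_target = 0.93: n' = 0.93(1 − 0.6500)/[0.6500(1 − 0.93)] = 7.1538
Items = 7.1538 × 36 ≈ 257.54 → 258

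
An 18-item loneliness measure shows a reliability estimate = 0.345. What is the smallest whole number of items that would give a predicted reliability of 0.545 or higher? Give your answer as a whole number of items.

41

Spearman-Brown solved for the length factor n:
n = r*(1 − r) / [ r (1 − r*) ]
n = [0.545 × 0.655] / [0.345 × 0.455]
  = 0.356975 / 0.156975 = 2.2741
2.2741 × 18 = 40.93 → 41 items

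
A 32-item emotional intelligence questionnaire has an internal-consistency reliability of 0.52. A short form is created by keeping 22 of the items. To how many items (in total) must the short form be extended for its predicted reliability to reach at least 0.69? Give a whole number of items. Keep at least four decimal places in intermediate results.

First, r for the 22-item form: n = 22/32 = 0.6875, so r_22 = 0.6875·0.52/(1 + (0.6875 − 1)·0.52) = 0.4269
Length factor from the short form to reach 0.69: n' = 0.69(1 − 0.4269) / [0.4269(1 − 0.69)] ≈ 2.9881
Total items = 2.9881 × 22 = 65.74, rounded up to 66.

66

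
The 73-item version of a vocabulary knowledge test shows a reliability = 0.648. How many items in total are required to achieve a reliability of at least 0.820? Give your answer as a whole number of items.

181

Invert Spearman-Brown to solve for n:
n = r_target (1 − r_old) / [ r_old (1 − r_target) ]
n = 0.820 × (1 − 0.648) / [ 0.648 × (1 − 0.820) ]
  = 0.288640 / 0.116640 = 2.4746
2.4746 × 73 = 180.65 → 181 items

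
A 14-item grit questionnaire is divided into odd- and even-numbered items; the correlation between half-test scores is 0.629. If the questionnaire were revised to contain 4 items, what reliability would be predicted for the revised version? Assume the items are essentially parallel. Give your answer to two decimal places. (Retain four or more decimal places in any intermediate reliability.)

First correct the split-half correlation to full-test reliability: r_full = 2 × 0.629 / (1 + 0.629) ≈ 0.7723
Then adjust to 4 items: n = 4/14 = 0.2857
r_new = n·r_full / (1 + (n − 1)·r_full) = 0.2206 / 0.4483 ≈ 0.4921

0.49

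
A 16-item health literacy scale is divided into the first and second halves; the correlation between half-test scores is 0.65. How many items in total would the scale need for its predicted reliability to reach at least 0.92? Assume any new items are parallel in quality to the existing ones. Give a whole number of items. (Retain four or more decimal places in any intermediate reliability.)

Corrected full-test reliability: r_full = 2 × 0.65 / (1 + 0.65) ≈ 0.7879
Solve Spearman-Brown for n: n = 0.92(1 − 0.7879) / [0.7879(1 − 0.92)] = 3.0958
Items = 3.0958 × 16 ≈ 49.53 → 50

50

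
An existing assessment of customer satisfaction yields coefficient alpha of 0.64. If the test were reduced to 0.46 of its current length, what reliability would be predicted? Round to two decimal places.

r_new = 0.46·0.64 / [1 + (0.46 − 1)·0.64]
r_new = 0.2944 / 0.6544 ≈ 0.4499

0.45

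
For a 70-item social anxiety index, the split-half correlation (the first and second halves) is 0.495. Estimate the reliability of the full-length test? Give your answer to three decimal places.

0.662

The full test is twice the length of either half (n = 2).
r_full = 2r_hh / (1 + r_hh) = 2 × 0.495 / (1 + 0.495)
       = 0.9900 / 1.4950 = 0.6622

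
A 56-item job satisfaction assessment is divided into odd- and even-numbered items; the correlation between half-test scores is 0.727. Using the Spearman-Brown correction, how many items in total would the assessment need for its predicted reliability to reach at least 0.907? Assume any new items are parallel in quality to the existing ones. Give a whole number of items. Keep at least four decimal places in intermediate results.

103

Corrected full-test reliability: r_full = 2 × 0.727 / (1 + 0.727) ≈ 0.8419
Solve Spearman-Brown for n: n = 0.907(1 − 0.8419) / [0.8419(1 − 0.907)] = 1.8315
Items = 1.8315 × 56 ≈ 102.56 → 103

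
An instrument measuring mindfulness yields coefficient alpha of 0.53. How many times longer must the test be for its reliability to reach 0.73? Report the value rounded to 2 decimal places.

2.40

Rearranging the Spearman-Brown formula for n,
n = r*(1 − r) / [ r (1 − r*) ]
n = 0.73(1 − 0.53) / [0.53(1 − 0.73)]
  = 0.3431 / 0.1431 = 2.3976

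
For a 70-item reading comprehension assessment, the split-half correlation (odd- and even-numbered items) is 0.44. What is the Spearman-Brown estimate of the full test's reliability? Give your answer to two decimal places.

Apply the Spearman-Brown correction with n = 2:
r_full = 2(0.44) / (1 + 0.44)
       = 0.8800 / 1.4400 = 0.6111

0.61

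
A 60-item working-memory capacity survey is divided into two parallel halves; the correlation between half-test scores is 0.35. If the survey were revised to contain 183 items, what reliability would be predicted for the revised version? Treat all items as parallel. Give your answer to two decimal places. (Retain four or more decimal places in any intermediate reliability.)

Full-test reliability from the split-half r: r_full = 2(0.35)/(1 + 0.35) = 0.5185
Then adjust to 183 items: n = 183/60 = 3.0500
r_new = n·r_full / (1 + (n − 1)·r_full) = 1.5814 / 2.0629 ≈ 0.7666

0.77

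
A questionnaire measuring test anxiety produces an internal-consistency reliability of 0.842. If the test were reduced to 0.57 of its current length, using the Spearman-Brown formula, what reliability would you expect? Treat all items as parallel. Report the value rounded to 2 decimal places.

0.75

Spearman-Brown: r_new = n·r / (1 + (n − 1)·r)
r_new = (0.57 × 0.842) / (1 + (0.57 − 1) × 0.842)
r_new = 0.4799 / 0.6379 ≈ 0.7523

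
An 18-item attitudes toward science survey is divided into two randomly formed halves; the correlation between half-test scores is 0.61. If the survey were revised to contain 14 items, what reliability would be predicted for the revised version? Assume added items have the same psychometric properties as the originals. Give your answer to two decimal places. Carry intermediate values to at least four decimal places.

0.71

Full-test reliability from the split-half r: r_full = 2(0.61)/(1 + 0.61) = 0.7578
Then adjust to 14 items: n = 14/18 = 0.7778
r_new = n·r_full / (1 + (n − 1)·r_full) = 0.5894 / 0.8316 ≈ 0.7088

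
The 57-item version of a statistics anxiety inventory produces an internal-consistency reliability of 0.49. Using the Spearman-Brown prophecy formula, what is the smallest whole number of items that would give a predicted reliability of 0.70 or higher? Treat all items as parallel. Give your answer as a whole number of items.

n = [0.70 × 0.51] / [0.49 × 0.30]
  = 0.3570 / 0.1470 = 2.4286
So the test needs 2.4286 × 57 ≈ 138.43 items; rounding up, 139.

139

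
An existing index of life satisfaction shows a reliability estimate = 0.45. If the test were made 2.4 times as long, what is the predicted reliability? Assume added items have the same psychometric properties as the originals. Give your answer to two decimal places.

r_new = 2.4·0.45 / [1 + (2.4 − 1)·0.45]
r_new = 1.0800 / 1.6300 ≈ 0.6626

0.66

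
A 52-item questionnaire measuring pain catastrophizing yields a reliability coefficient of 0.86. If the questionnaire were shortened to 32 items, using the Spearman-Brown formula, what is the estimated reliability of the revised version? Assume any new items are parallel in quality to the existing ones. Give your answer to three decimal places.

n = 32/52 = 0.6154
Apply the Spearman-Brown prophecy formula, r' = nr / [1 + (n − 1)r]:
r_new = 0.6154·0.86 / [1 + (0.6154 − 1)·0.86]
r_new = 0.5292 / 0.6692 ≈ 0.7908

0.791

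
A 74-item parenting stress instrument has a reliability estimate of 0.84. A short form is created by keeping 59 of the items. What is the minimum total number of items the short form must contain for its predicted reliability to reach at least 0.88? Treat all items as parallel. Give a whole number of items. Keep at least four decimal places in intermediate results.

104

First, r for the 59-item form: n = 59/74 = 0.7973, so r_59 = 0.7973·0.84/(1 + (0.7973 − 1)·0.84) = 0.8072
Then solve for n' with r_old = 0.8072, r_target = 0.88: n' = 0.88(1 − 0.8072)/[0.8072(1 − 0.88)] = 1.7516
Total items = 1.7516 × 59 = 103.34, rounded up to 104.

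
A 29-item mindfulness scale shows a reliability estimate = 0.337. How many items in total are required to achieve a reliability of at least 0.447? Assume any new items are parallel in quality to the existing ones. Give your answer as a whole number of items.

47

Rearranging the Spearman-Brown formula for n,
n = r*(1 − r) / [ r (1 − r*) ]
n = [0.447 × 0.663] / [0.337 × 0.553]
n = 0.296361 / 0.186361 ≈ 1.5903
Items needed = n × 29 = 1.5903 × 29 ≈ 46.12 → round up to 47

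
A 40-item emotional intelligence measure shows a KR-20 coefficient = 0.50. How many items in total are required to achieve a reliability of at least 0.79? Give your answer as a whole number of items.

151

Rearranging the Spearman-Brown formula for n,
n = r_target (1 − r_old) / [ r_old (1 − r_target) ]
n = 0.79 × (1 − 0.50) / [ 0.50 × (1 − 0.79) ]
n = 0.3950 / 0.1050 ≈ 3.7619
Items needed = n × 40 = 3.7619 × 40 ≈ 150.48 → round up to 151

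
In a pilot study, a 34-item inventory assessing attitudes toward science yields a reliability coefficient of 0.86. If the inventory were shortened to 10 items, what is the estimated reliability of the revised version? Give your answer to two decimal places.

0.64

The new length is 10/34 = 0.2941 times the old.
Apply the Spearman-Brown prophecy formula, r' = nr / [1 + (n − 1)r]:
r_new = 0.2941·0.86 / [1 + (0.2941 − 1)·0.86]
r_new = 0.2529 / 0.3929 ≈ 0.6437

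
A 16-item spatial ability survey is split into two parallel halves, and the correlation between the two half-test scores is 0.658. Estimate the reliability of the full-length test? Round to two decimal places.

0.79

The full test is twice the length of either half (n = 2).
r_full = 2(0.658) / (1 + 0.658)
       = 1.3160 / 1.6580 = 0.7937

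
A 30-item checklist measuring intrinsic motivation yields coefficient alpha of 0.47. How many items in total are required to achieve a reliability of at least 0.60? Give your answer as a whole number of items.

n = 0.60(1 − 0.47) / [0.47(1 − 0.60)]
n = 0.3180 / 0.1880 ≈ 1.6915
Items needed = n × 30 = 1.6915 × 30 ≈ 50.74 → round up to 51

51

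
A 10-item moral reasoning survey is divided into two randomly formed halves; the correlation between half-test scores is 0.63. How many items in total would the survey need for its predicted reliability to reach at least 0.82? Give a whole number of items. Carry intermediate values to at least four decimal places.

14

r_full = 2(0.63)/(1 + 0.63) = 0.7730
Solve Spearman-Brown for n: n = 0.82(1 − 0.7730) / [0.7730(1 − 0.82)] = 1.3378
Items = 1.3378 × 10 ≈ 13.38 → 14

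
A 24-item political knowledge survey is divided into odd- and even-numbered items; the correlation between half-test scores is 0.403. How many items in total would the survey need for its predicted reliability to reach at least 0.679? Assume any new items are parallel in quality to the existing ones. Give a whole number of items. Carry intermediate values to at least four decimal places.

38

r_full = 2(0.403)/(1 + 0.403) = 0.5745
Solve Spearman-Brown for n: n = 0.679(1 − 0.5745) / [0.5745(1 − 0.679)] = 1.5667
Items = 1.5667 × 24 ≈ 37.60 → 38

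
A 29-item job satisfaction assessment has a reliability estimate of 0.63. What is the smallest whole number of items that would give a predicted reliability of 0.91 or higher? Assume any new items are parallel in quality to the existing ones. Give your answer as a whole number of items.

Spearman-Brown solved for the length factor n:
n = r_target (1 − r_old) / [ r_old (1 − r_target) ]
n = 0.91(1 − 0.63) / [0.63(1 − 0.91)]
  = 0.3367 / 0.0567 = 5.9383
So the test needs 5.9383 × 29 ≈ 172.21 items; rounding up, 173.

173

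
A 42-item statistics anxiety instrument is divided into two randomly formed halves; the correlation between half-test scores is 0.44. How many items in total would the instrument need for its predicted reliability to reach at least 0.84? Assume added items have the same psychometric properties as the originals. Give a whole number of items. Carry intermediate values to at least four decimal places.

r_full = 2(0.44)/(1 + 0.44) = 0.6111
Solve Spearman-Brown for n: n = 0.84(1 − 0.6111) / [0.6111(1 − 0.84)] = 3.3411
Required items = 3.3411 × 42 = 140.33, so 141 items.

141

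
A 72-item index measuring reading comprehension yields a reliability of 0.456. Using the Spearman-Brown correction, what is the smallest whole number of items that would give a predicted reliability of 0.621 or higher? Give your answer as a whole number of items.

Invert Spearman-Brown to solve for n:
n = r*(1 − r) / [ r (1 − r*) ]
n = 0.621 × (1 − 0.456) / [ 0.456 × (1 − 0.621) ]
  = 0.337824 / 0.172824 = 1.9547
1.9547 × 72 = 140.74 → 141 items

141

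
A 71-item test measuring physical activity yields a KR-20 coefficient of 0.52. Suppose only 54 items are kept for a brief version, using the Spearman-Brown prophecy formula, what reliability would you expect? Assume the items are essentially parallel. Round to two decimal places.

Length ratio n = 54/71 = 0.7606
r_new = (0.7606 × 0.52) / (1 + (0.7606 − 1) × 0.52)
     = 0.3955 / 0.8755 = 0.4517

0.45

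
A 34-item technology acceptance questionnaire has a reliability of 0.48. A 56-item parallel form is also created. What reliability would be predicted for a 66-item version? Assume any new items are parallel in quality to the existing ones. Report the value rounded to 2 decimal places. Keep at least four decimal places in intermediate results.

Only the ratio of lengths matters: n = 66/34 = 1.9412
r_{66} = n·r / (1 + (n − 1)·r) = 0.9318 / 1.4518 ≈ 0.6418

0.64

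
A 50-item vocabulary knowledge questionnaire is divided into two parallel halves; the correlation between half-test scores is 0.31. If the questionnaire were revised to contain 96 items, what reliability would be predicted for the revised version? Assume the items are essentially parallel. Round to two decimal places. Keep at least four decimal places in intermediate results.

Spearman-Brown correction (n = 2): r_full = 2·0.31/(1 + 0.31) = 0.4733
Length factor from 50 to 96 items: n = 96/50 = 1.9200
r_new = n·r_full / (1 + (n − 1)·r_full) = 0.9087 / 1.4354 ≈ 0.6331

0.63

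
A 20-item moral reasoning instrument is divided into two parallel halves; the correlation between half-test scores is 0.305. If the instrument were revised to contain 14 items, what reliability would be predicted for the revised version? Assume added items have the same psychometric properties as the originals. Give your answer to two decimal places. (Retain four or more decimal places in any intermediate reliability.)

0.38

First correct the split-half correlation to full-test reliability: r_full = 2 × 0.305 / (1 + 0.305) ≈ 0.4674
Then adjust to 14 items: n = 14/20 = 0.7000
r_new = n·r_full / (1 + (n − 1)·r_full) = 0.3272 / 0.8598 ≈ 0.3806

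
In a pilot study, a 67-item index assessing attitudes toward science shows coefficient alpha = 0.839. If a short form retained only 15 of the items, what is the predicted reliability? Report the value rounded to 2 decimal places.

0.54

n = 15/67 = 0.2239
By Spearman-Brown, r_new = n r / (1 + (n − 1) r).
r_new = 0.2239·0.839 / [1 + (0.2239 − 1)·0.839]
r_new = 0.1879 / 0.3489 ≈ 0.5385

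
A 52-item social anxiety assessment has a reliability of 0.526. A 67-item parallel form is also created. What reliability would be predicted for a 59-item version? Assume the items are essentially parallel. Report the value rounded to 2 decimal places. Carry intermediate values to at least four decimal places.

Only the ratio of lengths matters: n = 59/52 = 1.1346
r_{59} = n·r / (1 + (n − 1)·r) = 0.5968 / 1.0708 ≈ 0.5573

0.56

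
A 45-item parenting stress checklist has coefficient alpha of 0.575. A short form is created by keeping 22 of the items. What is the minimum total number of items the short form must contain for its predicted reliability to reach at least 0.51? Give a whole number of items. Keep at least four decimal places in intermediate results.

Short-form reliability: n = 22/45 = 0.4889; r_22 = n·r/(1+(n−1)r) ≈ 0.3981
Length factor from the short form to reach 0.51: n' = 0.51(1 − 0.3981) / [0.3981(1 − 0.51)] ≈ 1.5736
Items = 1.5736 × 22 ≈ 34.62 → 35

35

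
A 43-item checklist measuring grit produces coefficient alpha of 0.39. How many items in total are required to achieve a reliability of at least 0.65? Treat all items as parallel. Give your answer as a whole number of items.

Invert Spearman-Brown to solve for n:
n = r*(1 − r) / [ r (1 − r*) ]
n = 0.65(1 − 0.39) / [0.39(1 − 0.65)]
  = 0.3965 / 0.1365 = 2.9048
Items needed = n × 43 = 2.9048 × 43 ≈ 124.91 → round up to 125

125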